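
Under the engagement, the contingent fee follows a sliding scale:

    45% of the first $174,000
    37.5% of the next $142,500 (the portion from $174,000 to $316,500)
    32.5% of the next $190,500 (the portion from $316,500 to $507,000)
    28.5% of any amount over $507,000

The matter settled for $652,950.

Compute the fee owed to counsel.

First $174,000 at 45% = $78,300.00
Next $142,500 at 37.5% = $53,437.50
Next $190,500 at 32.5% = $61,912.50
Remaining $145,950 at 28.5% = $41,595.75
Fee: $78,300.00 + $53,437.50 + $61,912.50 + $41,595.75 = $235,245.75

$235,245.75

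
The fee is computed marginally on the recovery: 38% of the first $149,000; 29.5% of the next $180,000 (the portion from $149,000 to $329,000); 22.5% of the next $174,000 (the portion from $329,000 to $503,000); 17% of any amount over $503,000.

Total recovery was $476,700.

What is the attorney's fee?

$142,952.50

First $149,000 at 38% = $56,620.00
Next $180,000 at 29.5% = $53,100.00
Remaining $147,700 at 22.5% = $33,232.50
Fee: $56,620.00 + $53,100.00 + $33,232.50 = $142,952.50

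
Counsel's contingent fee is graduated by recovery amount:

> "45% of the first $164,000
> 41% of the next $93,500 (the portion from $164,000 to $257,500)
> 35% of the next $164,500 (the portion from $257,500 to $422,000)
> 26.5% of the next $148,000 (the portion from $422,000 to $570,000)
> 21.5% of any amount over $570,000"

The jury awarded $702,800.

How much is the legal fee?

First $164,000 at 45% = $73,800.00
Next $93,500 at 41% = $38,335.00
Next $164,500 at 35% = $57,575.00
Next $148,000 at 26.5% = $39,220.00
Remaining $132,800 at 21.5% = $28,552.00
Fee: $73,800.00 + $38,335.00 + $57,575.00 + $39,220.00 + $28,552.00 = $237,482.00

$237,482.00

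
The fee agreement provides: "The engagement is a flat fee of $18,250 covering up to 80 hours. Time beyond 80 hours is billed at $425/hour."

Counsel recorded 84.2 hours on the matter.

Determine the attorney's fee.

Flat fee: $18,250.00
Excess hours: 84.2 − 80 = 4.2
Overrun: 4.2 × $425 = $1,785.00
Total: $18,250.00 + $1,785.00 = $20,035.00

$20,035.00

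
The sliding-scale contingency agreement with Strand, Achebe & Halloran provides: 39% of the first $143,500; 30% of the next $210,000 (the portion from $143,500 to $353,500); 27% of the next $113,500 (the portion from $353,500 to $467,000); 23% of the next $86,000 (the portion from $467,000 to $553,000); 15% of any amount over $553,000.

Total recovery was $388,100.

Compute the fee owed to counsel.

First $143,500 at 39% = $55,965.00
Next $210,000 at 30% = $63,000.00
Remaining $34,600 at 27% = $9,342.00
Fee: $55,965.00 + $63,000.00 + $9,342.00 = $128,307.00

$128,307.00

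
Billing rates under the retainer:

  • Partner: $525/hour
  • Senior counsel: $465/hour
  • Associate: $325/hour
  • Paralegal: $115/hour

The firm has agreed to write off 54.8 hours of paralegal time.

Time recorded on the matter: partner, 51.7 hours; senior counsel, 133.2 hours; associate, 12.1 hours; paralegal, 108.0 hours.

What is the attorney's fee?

$99,131.00

Partner: 51.7 × $525 = $27,142.50
Senior counsel: 133.2 × $465 = $61,938.00
Associate: 12.1 × $325 = $3,932.50
Paralegal: 108.0 × $115 = $12,420.00
Subtotal: $105,433.00
Write-off: 54.8 × $115 = $6,302.00
Total: $105,433.00 − $6,302.00 = $99,131.00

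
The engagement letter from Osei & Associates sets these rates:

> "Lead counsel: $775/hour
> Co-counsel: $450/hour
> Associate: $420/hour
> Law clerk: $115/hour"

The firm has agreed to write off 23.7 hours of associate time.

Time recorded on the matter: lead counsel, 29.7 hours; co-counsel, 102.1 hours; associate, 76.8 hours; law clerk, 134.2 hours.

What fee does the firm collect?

Lead counsel: 29.7 × $775 = $23,017.50
Co-counsel: 102.1 × $450 = $45,945.00
Associate: 76.8 × $420 = $32,256.00
Law clerk: 134.2 × $115 = $15,433.00
Subtotal: $116,651.50
Write-off: 23.7 × $420 = $9,954.00
Total: $116,651.50 − $9,954.00 = $106,697.50

$106,697.50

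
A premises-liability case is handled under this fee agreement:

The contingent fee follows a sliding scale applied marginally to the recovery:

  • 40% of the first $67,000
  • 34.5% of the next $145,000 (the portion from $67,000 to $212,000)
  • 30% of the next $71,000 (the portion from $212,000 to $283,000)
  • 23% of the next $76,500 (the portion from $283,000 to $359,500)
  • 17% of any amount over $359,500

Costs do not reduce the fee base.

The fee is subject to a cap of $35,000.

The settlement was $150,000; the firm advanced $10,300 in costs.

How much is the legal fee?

Fee base is the gross recovery, $150,000; costs are reimbursed separately.
First $67,000 at 40% = $26,800.00
Remaining $83,000 at 34.5% = $28,635.00
Fee: $26,800.00 + $28,635.00 = $55,435.00
$55,435.00 exceeds the $35,000 cap, so the fee is capped at $35,000.00.

$35,000.00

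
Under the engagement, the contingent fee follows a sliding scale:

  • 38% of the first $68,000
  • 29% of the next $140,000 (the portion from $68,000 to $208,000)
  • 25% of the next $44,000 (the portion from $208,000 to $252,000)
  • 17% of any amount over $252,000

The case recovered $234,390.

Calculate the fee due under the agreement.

First $68,000 at 38% = $25,840.00
Next $140,000 at 29% = $40,600.00
Remaining $26,390 at 25% = $6,597.50
Fee: $25,840.00 + $40,600.00 + $6,597.50 = $73,037.50

$73,037.50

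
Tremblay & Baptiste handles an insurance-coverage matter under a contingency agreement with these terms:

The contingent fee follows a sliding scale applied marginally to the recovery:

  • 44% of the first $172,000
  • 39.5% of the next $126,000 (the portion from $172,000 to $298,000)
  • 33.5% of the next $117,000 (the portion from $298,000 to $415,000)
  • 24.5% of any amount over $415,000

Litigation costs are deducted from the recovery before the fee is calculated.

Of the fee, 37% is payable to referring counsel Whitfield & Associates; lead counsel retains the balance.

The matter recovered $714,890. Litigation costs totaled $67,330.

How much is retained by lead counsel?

Fee base (net of costs): $714,890 − $67,330 = $647,560
First $172,000 at 44% = $75,680.00
Next $126,000 at 39.5% = $49,770.00
Next $117,000 at 33.5% = $39,195.00
Remaining $232,560 at 24.5% = $56,977.20
Fee: $75,680.00 + $49,770.00 + $39,195.00 + $56,977.20 = $221,622.20
Referral share: 37% of $221,622.20 = $82,000.21; lead counsel retains $221,622.20 − $82,000.21 = $139,621.99.

$139,621.99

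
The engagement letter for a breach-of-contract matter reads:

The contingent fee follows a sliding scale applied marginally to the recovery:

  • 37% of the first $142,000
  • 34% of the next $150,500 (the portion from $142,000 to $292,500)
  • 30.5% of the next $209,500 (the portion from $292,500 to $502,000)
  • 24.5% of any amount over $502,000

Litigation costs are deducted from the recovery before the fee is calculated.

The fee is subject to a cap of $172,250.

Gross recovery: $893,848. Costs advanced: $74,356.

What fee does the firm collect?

Fee base (net of costs): $893,848 − $74,356 = $819,492
First $142,000 at 37% = $52,540.00
Next $150,500 at 34% = $51,170.00
Next $209,500 at 30.5% = $63,897.50
Remaining $317,492 at 24.5% = $77,785.54
Fee: $52,540.00 + $51,170.00 + $63,897.50 + $77,785.54 = $245,393.04
$245,393.04 exceeds the $172,250 cap, so the fee is capped at $172,250.00.

$172,250.00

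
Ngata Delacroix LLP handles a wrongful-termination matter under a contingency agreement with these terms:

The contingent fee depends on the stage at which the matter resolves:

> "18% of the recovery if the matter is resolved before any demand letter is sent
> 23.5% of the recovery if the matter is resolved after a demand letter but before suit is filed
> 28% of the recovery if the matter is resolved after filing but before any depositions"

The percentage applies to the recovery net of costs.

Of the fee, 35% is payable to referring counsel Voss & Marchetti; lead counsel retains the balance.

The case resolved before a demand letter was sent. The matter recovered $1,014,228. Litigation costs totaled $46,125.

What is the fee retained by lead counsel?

Fee base (net of costs): $1,014,228 − $46,125 = $968,103
The matter resolved before a demand letter was sent, so the 18% rate applies.
$968,103 × 18% = $174,258.54
Referral share: 35% of $174,258.54 = $60,990.49; lead counsel retains $174,258.54 − $60,990.49 = $113,268.05.

$113,268.05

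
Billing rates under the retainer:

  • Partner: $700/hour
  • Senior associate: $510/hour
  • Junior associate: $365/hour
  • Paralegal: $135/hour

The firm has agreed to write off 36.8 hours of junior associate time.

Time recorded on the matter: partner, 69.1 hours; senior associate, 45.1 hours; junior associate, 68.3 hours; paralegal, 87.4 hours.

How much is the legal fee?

Partner: 69.1 × $700 = $48,370.00
Senior associate: 45.1 × $510 = $23,001.00
Junior associate: 68.3 × $365 = $24,929.50
Paralegal: 87.4 × $135 = $11,799.00
Subtotal: $108,099.50
Write-off: 36.8 × $365 = $13,432.00
Total: $108,099.50 − $13,432.00 = $94,667.50

$94,667.50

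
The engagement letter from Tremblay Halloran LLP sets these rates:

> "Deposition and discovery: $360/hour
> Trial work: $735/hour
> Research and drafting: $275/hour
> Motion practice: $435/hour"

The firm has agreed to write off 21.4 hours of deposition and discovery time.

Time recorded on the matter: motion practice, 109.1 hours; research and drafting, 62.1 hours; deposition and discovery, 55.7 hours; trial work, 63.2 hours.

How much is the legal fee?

Deposition and discovery: 55.7 × $360 = $20,052.00
Trial work: 63.2 × $735 = $46,452.00
Research and drafting: 62.1 × $275 = $17,077.50
Motion practice: 109.1 × $435 = $47,458.50
Subtotal: $131,040.00
Write-off: 21.4 × $360 = $7,704.00
Total: $131,040.00 − $7,704.00 = $123,336.00

$123,336.00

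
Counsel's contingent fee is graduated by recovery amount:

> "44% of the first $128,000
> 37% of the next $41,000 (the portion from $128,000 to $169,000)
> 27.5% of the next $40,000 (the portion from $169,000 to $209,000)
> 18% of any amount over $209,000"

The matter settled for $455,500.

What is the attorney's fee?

First $128,000 at 44% = $56,320.00
Next $41,000 at 37% = $15,170.00
Next $40,000 at 27.5% = $11,000.00
Remaining $246,500 at 18% = $44,370.00
Fee: $56,320.00 + $15,170.00 + $11,000.00 + $44,370.00 = $126,860.00

$126,860.00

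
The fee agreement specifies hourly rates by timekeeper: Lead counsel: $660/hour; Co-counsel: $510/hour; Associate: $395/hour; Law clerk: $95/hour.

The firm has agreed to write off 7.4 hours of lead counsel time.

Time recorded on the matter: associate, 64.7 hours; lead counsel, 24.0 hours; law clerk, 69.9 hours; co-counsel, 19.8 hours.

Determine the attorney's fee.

$53,251.00

Lead counsel: 24.0 × $660 = $15,840.00
Co-counsel: 19.8 × $510 = $10,098.00
Associate: 64.7 × $395 = $25,556.50
Law clerk: 69.9 × $95 = $6,640.50
Subtotal: $58,135.00
Write-off: 7.4 × $660 = $4,884.00
Total: $58,135.00 − $4,884.00 = $53,251.00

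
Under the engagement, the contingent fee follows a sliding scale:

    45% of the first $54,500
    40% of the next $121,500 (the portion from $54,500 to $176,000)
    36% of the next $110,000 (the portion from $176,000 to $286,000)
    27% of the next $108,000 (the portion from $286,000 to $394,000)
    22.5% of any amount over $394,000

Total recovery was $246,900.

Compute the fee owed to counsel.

First $54,500 at 45% = $24,525.00
Next $121,500 at 40% = $48,600.00
Remaining $70,900 at 36% = $25,524.00
Fee: $24,525.00 + $48,600.00 + $25,524.00 = $98,649.00

$98,649.00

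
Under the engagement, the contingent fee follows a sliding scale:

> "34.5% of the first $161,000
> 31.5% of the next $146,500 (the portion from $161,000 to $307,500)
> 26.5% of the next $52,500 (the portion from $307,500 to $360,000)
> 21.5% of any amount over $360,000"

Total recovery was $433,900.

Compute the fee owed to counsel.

$131,493.50

First $161,000 at 34.5% = $55,545.00
Next $146,500 at 31.5% = $46,147.50
Next $52,500 at 26.5% = $13,912.50
Remaining $73,900 at 21.5% = $15,888.50
Fee: $55,545.00 + $46,147.50 + $13,912.50 + $15,888.50 = $131,493.50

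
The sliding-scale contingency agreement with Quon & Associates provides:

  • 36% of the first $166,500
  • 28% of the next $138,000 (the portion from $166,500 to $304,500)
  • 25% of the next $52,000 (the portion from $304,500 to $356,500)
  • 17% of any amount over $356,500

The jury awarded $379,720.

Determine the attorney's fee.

First $166,500 at 36% = $59,940.00
Next $138,000 at 28% = $38,640.00
Next $52,000 at 25% = $13,000.00
Remaining $23,220 at 17% = $3,947.40
Fee: $59,940.00 + $38,640.00 + $13,000.00 + $3,947.40 = $115,527.40

$115,527.40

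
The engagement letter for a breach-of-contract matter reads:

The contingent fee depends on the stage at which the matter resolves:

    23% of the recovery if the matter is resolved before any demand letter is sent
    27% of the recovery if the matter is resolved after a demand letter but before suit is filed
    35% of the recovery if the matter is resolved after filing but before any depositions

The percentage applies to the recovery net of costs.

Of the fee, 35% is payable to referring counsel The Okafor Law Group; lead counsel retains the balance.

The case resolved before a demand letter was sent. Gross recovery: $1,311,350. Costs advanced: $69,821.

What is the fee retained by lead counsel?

Fee base (net of costs): $1,311,350 − $69,821 = $1,241,529
The matter resolved before a demand letter was sent, so the 23% rate applies.
$1,241,529 × 23% = $285,551.67
Referral share: 35% of $285,551.67 = $99,943.08; lead counsel retains $285,551.67 − $99,943.08 = $185,608.59.

$185,608.59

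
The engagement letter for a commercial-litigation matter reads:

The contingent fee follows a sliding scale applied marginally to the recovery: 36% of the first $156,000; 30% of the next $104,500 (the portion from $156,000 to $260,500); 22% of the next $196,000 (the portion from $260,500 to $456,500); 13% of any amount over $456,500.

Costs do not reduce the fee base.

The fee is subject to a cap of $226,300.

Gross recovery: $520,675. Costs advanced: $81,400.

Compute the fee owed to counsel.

$138,972.75

Fee base is the gross recovery, $520,675; costs are reimbursed separately.
First $156,000 at 36% = $56,160.00
Next $104,500 at 30% = $31,350.00
Next $196,000 at 22% = $43,120.00
Remaining $64,175 at 13% = $8,342.75
Fee: $56,160.00 + $31,350.00 + $43,120.00 + $8,342.75 = $138,972.75
$138,972.75 is under the $226,300 cap.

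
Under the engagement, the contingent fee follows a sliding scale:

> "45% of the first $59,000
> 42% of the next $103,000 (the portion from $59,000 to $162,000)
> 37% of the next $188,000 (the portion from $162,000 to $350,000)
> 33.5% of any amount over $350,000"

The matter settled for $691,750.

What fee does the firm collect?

$253,856.25

First $59,000 at 45% = $26,550.00
Next $103,000 at 42% = $43,260.00
Next $188,000 at 37% = $69,560.00
Remaining $341,750 at 33.5% = $114,486.25
Fee: $26,550.00 + $43,260.00 + $69,560.00 + $114,486.25 = $253,856.25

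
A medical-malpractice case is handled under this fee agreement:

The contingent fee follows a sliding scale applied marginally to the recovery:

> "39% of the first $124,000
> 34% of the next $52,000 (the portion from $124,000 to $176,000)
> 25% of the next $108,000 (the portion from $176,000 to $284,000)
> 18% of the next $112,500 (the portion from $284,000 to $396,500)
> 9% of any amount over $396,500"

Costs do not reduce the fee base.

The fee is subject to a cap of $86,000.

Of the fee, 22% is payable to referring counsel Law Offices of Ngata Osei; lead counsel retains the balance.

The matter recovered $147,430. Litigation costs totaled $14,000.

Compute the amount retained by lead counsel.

$43,934.44

Fee base is the gross recovery, $147,430; costs are reimbursed separately.
First $124,000 at 39% = $48,360.00
Remaining $23,430 at 34% = $7,966.20
Fee: $48,360.00 + $7,966.20 = $56,326.20
$56,326.20 is under the $86,000 cap.
Referral share: 22% of $56,326.20 = $12,391.76; lead counsel retains $56,326.20 − $12,391.76 = $43,934.44.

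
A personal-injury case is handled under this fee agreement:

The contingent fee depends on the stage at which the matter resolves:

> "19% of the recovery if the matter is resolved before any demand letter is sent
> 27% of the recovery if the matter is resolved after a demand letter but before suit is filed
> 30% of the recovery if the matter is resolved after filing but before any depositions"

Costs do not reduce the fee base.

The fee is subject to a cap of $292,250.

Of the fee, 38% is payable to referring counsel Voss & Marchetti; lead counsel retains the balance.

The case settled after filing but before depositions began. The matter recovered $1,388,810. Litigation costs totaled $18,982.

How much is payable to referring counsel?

$111,055.00

Fee base is the gross recovery, $1,388,810; costs are reimbursed separately.
The matter settled after filing but before depositions began, so the 30% rate applies.
$1,388,810 × 30% = $416,643.00
$416,643.00 exceeds the $292,250 cap, so the fee is capped at $292,250.00.
Referral share: 38% of $292,250.00 = $111,055.00; lead counsel retains $292,250.00 − $111,055.00 = $181,195.00.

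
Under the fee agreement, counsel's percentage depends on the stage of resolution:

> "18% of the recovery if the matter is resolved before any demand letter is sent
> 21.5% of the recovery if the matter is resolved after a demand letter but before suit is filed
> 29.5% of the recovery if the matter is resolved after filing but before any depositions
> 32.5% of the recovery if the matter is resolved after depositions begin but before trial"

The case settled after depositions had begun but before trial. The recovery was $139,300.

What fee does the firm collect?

$45,272.50

The matter settled after depositions had begun but before trial, so the 32.5% rate applies.
$139,300 × 32.5% = $45,272.50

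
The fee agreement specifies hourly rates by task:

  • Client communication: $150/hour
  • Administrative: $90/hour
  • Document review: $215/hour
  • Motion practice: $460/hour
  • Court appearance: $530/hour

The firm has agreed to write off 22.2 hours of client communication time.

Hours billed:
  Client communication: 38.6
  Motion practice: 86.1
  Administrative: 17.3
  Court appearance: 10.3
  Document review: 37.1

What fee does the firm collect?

$57,058.50

Client communication: 38.6 × $150 = $5,790.00
Administrative: 17.3 × $90 = $1,557.00
Document review: 37.1 × $215 = $7,976.50
Motion practice: 86.1 × $460 = $39,606.00
Court appearance: 10.3 × $530 = $5,459.00
Subtotal: $60,388.50
Write-off: 22.2 × $150 = $3,330.00
Total: $60,388.50 − $3,330.00 = $57,058.50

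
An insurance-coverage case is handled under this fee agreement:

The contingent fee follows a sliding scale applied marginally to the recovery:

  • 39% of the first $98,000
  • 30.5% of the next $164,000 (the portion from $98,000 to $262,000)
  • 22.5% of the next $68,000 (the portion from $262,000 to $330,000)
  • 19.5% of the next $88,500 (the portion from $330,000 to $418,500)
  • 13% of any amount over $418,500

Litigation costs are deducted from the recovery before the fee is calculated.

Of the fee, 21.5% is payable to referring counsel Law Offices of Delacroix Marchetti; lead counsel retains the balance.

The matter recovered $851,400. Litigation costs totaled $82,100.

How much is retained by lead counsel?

$130,625.18

Fee base (net of costs): $851,400 − $82,100 = $769,300
First $98,000 at 39% = $38,220.00
Next $164,000 at 30.5% = $50,020.00
Next $68,000 at 22.5% = $15,300.00
Next $88,500 at 19.5% = $17,257.50
Remaining $350,800 at 13% = $45,604.00
Fee: $38,220.00 + $50,020.00 + $15,300.00 + $17,257.50 + $45,604.00 = $166,401.50
Referral share: 21.5% of $166,401.50 = $35,776.32; lead counsel retains $166,401.50 − $35,776.32 = $130,625.18.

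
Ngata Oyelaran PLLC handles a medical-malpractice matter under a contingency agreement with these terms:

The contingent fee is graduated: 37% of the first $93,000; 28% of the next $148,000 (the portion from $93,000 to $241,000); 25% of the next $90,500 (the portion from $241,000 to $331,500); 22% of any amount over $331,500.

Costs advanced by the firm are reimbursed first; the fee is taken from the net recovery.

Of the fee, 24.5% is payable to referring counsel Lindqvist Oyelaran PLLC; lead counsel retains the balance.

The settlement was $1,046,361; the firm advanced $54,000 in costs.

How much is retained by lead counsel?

$184,117.64

Fee base (net of costs): $1,046,361 − $54,000 = $992,361
First $93,000 at 37% = $34,410.00
Next $148,000 at 28% = $41,440.00
Next $90,500 at 25% = $22,625.00
Remaining $660,861 at 22% = $145,389.42
Fee: $34,410.00 + $41,440.00 + $22,625.00 + $145,389.42 = $243,864.42
Referral share: 24.5% of $243,864.42 = $59,746.78; lead counsel retains $243,864.42 − $59,746.78 = $184,117.64.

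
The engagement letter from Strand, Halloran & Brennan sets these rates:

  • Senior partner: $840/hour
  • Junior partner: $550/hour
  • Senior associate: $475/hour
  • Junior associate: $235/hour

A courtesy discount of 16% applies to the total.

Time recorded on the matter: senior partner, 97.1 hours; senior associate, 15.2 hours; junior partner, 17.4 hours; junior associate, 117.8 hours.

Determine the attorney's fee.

Senior partner: 97.1 × $840 = $81,564.00
Junior partner: 17.4 × $550 = $9,570.00
Senior associate: 15.2 × $475 = $7,220.00
Junior associate: 117.8 × $235 = $27,683.00
Subtotal: $126,037.00
Less 16% discount: −$20,165.92
Total: $126,037.00 − $20,165.92 = $105,871.08

$105,871.08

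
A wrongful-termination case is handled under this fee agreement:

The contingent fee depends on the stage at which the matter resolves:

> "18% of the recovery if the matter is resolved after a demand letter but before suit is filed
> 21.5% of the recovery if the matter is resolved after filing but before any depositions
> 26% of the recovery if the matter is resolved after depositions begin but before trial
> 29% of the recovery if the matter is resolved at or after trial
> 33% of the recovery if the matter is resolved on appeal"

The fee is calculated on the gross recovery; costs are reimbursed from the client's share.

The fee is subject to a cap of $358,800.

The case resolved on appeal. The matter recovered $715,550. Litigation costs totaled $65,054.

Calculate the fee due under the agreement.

Fee base is the gross recovery, $715,550; costs are reimbursed separately.
The matter resolved on appeal, so the 33% rate applies.
$715,550 × 33% = $236,131.50
$236,131.50 is under the $358,800 cap.

$236,131.50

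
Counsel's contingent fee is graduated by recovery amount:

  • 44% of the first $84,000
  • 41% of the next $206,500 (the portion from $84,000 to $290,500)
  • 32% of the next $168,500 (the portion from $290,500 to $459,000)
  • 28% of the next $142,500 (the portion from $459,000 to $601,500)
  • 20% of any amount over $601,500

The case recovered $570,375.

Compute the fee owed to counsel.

$206,730.00

First $84,000 at 44% = $36,960.00
Next $206,500 at 41% = $84,665.00
Next $168,500 at 32% = $53,920.00
Remaining $111,375 at 28% = $31,185.00
Fee: $36,960.00 + $84,665.00 + $53,920.00 + $31,185.00 = $206,730.00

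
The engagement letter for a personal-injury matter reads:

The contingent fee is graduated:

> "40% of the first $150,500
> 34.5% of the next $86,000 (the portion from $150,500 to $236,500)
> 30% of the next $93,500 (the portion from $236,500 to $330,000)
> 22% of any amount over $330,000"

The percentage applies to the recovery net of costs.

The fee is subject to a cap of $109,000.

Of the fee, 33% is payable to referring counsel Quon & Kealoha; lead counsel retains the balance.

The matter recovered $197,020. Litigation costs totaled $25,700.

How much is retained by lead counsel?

$45,146.54

Fee base (net of costs): $197,020 − $25,700 = $171,320
First $150,500 at 40% = $60,200.00
Remaining $20,820 at 34.5% = $7,182.90
Fee: $60,200.00 + $7,182.90 = $67,382.90
$67,382.90 is under the $109,000 cap.
Referral share: 33% of $67,382.90 = $22,236.36; lead counsel retains $67,382.90 − $22,236.36 = $45,146.54.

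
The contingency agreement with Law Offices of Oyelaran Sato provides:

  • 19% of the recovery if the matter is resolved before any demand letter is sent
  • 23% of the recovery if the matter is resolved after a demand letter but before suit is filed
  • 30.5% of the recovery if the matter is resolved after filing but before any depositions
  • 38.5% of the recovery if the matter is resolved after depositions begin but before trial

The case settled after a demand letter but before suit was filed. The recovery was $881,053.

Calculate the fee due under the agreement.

The matter settled after a demand letter but before suit was filed, so the 23% rate applies.
$881,053 × 23% = $202,642.19

$202,642.19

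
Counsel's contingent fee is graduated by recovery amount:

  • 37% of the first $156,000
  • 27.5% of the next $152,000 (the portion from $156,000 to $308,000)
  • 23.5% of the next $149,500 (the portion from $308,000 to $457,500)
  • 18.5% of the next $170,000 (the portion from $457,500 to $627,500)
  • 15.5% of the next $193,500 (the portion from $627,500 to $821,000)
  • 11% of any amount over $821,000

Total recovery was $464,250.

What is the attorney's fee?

$135,901.25

First $156,000 at 37% = $57,720.00
Next $152,000 at 27.5% = $41,800.00
Next $149,500 at 23.5% = $35,132.50
Remaining $6,750 at 18.5% = $1,248.75
Fee: $57,720.00 + $41,800.00 + $35,132.50 + $1,248.75 = $135,901.25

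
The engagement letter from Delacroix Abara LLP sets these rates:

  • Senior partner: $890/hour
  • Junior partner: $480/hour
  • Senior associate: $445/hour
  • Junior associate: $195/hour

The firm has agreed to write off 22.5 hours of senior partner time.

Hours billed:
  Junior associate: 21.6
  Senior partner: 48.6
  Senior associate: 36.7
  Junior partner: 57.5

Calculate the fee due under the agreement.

$71,372.50

Senior partner: 48.6 × $890 = $43,254.00
Junior partner: 57.5 × $480 = $27,600.00
Senior associate: 36.7 × $445 = $16,331.50
Junior associate: 21.6 × $195 = $4,212.00
Subtotal: $91,397.50
Write-off: 22.5 × $890 = $20,025.00
Total: $91,397.50 − $20,025.00 = $71,372.50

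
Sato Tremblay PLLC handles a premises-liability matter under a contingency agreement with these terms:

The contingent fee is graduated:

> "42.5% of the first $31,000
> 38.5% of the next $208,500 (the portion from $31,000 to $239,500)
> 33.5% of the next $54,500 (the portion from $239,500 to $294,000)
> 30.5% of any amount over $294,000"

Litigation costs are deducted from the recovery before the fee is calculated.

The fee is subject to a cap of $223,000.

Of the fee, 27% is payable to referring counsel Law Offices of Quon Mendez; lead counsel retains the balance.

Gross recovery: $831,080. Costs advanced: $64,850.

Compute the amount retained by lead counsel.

Fee base (net of costs): $831,080 − $64,850 = $766,230
First $31,000 at 42.5% = $13,175.00
Next $208,500 at 38.5% = $80,272.50
Next $54,500 at 33.5% = $18,257.50
Remaining $472,230 at 30.5% = $144,030.15
Fee: $13,175.00 + $80,272.50 + $18,257.50 + $144,030.15 = $255,735.15
$255,735.15 exceeds the $223,000 cap, so the fee is capped at $223,000.00.
Referral share: 27% of $223,000.00 = $60,210.00; lead counsel retains $223,000.00 − $60,210.00 = $162,790.00.

$162,790.00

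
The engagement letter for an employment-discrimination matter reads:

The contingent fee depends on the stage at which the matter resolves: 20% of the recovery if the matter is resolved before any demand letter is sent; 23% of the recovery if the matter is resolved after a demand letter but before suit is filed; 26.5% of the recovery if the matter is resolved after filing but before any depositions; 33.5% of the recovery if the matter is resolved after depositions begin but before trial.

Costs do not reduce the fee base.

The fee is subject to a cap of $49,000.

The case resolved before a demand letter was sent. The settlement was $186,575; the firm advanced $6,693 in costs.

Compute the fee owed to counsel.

$37,315.00

Fee base is the gross recovery, $186,575; costs are reimbursed separately.
The matter resolved before a demand letter was sent, so the 20% rate applies.
$186,575 × 20% = $37,315.00
$37,315.00 is under the $49,000 cap.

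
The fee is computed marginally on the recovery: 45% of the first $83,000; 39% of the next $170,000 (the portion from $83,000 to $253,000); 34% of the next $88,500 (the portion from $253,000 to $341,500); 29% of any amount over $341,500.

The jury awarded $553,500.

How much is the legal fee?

$195,220.00

First $83,000 at 45% = $37,350.00
Next $170,000 at 39% = $66,300.00
Next $88,500 at 34% = $30,090.00
Remaining $212,000 at 29% = $61,480.00
Fee: $37,350.00 + $66,300.00 + $30,090.00 + $61,480.00 = $195,220.00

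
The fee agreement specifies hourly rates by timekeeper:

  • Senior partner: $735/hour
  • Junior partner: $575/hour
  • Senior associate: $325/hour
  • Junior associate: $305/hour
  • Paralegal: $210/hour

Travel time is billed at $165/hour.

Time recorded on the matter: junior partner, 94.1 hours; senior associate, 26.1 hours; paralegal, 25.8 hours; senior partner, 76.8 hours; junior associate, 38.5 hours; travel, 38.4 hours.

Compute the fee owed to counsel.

Senior partner: 76.8 × $735 = $56,448.00
Junior partner: 94.1 × $575 = $54,107.50
Senior associate: 26.1 × $325 = $8,482.50
Junior associate: 38.5 × $305 = $11,742.50
Paralegal: 25.8 × $210 = $5,418.00
Subtotal: $56,448.00 + $54,107.50 + $8,482.50 + $11,742.50 + $5,418.00 = $136,198.50
Travel: 38.4 × $165 = $6,336.00
Total: $136,198.50 + $6,336.00 = $142,534.50

$142,534.50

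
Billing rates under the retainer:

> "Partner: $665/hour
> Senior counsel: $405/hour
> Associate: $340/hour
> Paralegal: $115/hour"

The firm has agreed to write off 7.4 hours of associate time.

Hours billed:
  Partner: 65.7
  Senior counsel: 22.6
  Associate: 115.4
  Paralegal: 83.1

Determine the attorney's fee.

$99,120.00

Partner: 65.7 × $665 = $43,690.50
Senior counsel: 22.6 × $405 = $9,153.00
Associate: 115.4 × $340 = $39,236.00
Paralegal: 83.1 × $115 = $9,556.50
Subtotal: $101,636.00
Write-off: 7.4 × $340 = $2,516.00
Total: $101,636.00 − $2,516.00 = $99,120.00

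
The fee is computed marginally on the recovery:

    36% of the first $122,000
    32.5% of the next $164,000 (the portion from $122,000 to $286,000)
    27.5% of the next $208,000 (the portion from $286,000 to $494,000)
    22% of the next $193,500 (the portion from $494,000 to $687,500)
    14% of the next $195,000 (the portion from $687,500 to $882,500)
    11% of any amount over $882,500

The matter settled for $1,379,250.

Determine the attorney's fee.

First $122,000 at 36% = $43,920.00
Next $164,000 at 32.5% = $53,300.00
Next $208,000 at 27.5% = $57,200.00
Next $193,500 at 22% = $42,570.00
Next $195,000 at 14% = $27,300.00
Remaining $496,750 at 11% = $54,642.50
Fee: $43,920.00 + $53,300.00 + $57,200.00 + $42,570.00 + $27,300.00 + $54,642.50 = $278,932.50

$278,932.50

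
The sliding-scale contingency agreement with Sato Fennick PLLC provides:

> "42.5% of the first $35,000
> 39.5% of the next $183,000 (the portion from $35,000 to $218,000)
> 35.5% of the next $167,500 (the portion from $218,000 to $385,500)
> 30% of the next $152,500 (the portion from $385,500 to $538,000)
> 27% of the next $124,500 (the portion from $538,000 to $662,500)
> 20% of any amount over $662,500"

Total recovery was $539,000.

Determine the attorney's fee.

First $35,000 at 42.5% = $14,875.00
Next $183,000 at 39.5% = $72,285.00
Next $167,500 at 35.5% = $59,462.50
Next $152,500 at 30% = $45,750.00
Remaining $1,000 at 27% = $270.00
Fee: $14,875.00 + $72,285.00 + $59,462.50 + $45,750.00 + $270.00 = $192,642.50

$192,642.50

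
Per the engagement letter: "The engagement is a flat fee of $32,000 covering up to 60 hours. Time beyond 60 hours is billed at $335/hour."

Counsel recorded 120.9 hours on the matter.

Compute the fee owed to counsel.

$52,401.50

Flat fee: $32,000.00
Excess hours: 120.9 − 60 = 60.9
Overrun: 60.9 × $335 = $20,401.50
Total: $32,000.00 + $20,401.50 = $52,401.50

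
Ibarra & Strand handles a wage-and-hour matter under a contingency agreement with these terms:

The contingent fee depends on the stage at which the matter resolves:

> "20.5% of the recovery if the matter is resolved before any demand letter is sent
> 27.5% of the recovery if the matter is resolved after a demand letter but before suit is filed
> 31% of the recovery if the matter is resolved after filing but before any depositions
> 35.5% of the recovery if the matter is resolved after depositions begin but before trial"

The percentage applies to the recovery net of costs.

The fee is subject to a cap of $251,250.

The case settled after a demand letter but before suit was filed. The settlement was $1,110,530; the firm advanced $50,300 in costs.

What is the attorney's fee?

Fee base (net of costs): $1,110,530 − $50,300 = $1,060,230
The matter settled after a demand letter but before suit was filed, so the 27.5% rate applies.
$1,060,230 × 27.5% = $291,563.25
$291,563.25 exceeds the $251,250 cap, so the fee is capped at $251,250.00.

$251,250.00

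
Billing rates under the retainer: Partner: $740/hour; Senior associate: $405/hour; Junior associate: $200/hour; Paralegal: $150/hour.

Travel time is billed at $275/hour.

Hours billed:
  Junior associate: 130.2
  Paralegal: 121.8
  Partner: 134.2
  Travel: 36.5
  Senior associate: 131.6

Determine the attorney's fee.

Partner: 134.2 × $740 = $99,308.00
Senior associate: 131.6 × $405 = $53,298.00
Junior associate: 130.2 × $200 = $26,040.00
Paralegal: 121.8 × $150 = $18,270.00
Subtotal: $99,308.00 + $53,298.00 + $26,040.00 + $18,270.00 = $196,916.00
Travel: 36.5 × $275 = $10,037.50
Total: $196,916.00 + $10,037.50 = $206,953.50

$206,953.50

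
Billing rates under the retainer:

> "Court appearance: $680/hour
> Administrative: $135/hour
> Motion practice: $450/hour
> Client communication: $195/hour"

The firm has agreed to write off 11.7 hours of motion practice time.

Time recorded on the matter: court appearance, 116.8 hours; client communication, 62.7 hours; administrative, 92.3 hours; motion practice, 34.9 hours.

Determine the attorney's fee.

Court appearance: 116.8 × $680 = $79,424.00
Administrative: 92.3 × $135 = $12,460.50
Motion practice: 34.9 × $450 = $15,705.00
Client communication: 62.7 × $195 = $12,226.50
Subtotal: $119,816.00
Write-off: 11.7 × $450 = $5,265.00
Total: $119,816.00 − $5,265.00 = $114,551.00

$114,551.00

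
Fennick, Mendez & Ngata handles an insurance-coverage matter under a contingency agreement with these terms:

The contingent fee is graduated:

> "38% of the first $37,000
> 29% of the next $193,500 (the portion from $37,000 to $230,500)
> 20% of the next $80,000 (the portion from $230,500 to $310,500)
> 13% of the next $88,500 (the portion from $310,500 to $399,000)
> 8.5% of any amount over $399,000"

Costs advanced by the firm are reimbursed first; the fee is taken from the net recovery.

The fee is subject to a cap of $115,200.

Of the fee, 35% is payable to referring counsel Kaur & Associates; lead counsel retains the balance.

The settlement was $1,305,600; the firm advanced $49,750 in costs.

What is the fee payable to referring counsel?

$40,320.00

Fee base (net of costs): $1,305,600 − $49,750 = $1,255,850
First $37,000 at 38% = $14,060.00
Next $193,500 at 29% = $56,115.00
Next $80,000 at 20% = $16,000.00
Next $88,500 at 13% = $11,505.00
Remaining $856,850 at 8.5% = $72,832.25
Fee: $14,060.00 + $56,115.00 + $16,000.00 + $11,505.00 + $72,832.25 = $170,512.25
$170,512.25 exceeds the $115,200 cap, so the fee is capped at $115,200.00.
Referral share: 35% of $115,200.00 = $40,320.00; lead counsel retains $115,200.00 − $40,320.00 = $74,880.00.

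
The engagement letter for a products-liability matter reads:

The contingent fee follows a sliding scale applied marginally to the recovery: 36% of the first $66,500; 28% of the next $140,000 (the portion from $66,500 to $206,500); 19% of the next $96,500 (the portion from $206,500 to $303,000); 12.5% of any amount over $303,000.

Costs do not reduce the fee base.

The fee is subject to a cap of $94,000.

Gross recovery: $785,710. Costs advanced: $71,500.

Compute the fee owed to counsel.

$94,000.00

Fee base is the gross recovery, $785,710; costs are reimbursed separately.
First $66,500 at 36% = $23,940.00
Next $140,000 at 28% = $39,200.00
Next $96,500 at 19% = $18,335.00
Remaining $482,710 at 12.5% = $60,338.75
Fee: $23,940.00 + $39,200.00 + $18,335.00 + $60,338.75 = $141,813.75
$141,813.75 exceeds the $94,000 cap, so the fee is capped at $94,000.00.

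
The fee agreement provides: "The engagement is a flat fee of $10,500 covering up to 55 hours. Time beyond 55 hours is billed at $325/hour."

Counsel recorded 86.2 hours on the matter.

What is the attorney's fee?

$20,640.00

Flat fee: $10,500.00
Excess hours: 86.2 − 55 = 31.2
Overrun: 31.2 × $325 = $10,140.00
Total: $10,500.00 + $10,140.00 = $20,640.00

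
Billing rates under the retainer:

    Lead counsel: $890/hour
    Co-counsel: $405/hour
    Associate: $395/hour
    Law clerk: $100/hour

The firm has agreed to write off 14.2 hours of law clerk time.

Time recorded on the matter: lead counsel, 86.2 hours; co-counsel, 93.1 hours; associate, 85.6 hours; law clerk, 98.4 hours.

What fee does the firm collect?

$156,655.50

Lead counsel: 86.2 × $890 = $76,718.00
Co-counsel: 93.1 × $405 = $37,705.50
Associate: 85.6 × $395 = $33,812.00
Law clerk: 98.4 × $100 = $9,840.00
Subtotal: $158,075.50
Write-off: 14.2 × $100 = $1,420.00
Total: $158,075.50 − $1,420.00 = $156,655.50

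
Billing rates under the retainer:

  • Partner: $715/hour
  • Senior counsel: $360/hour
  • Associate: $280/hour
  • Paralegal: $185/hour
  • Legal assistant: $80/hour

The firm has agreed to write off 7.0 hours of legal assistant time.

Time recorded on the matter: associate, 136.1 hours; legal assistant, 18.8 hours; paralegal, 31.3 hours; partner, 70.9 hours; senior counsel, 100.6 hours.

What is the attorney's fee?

$131,752.00

Partner: 70.9 × $715 = $50,693.50
Senior counsel: 100.6 × $360 = $36,216.00
Associate: 136.1 × $280 = $38,108.00
Paralegal: 31.3 × $185 = $5,790.50
Legal assistant: 18.8 × $80 = $1,504.00
Subtotal: $132,312.00
Write-off: 7.0 × $80 = $560.00
Total: $132,312.00 − $560.00 = $131,752.00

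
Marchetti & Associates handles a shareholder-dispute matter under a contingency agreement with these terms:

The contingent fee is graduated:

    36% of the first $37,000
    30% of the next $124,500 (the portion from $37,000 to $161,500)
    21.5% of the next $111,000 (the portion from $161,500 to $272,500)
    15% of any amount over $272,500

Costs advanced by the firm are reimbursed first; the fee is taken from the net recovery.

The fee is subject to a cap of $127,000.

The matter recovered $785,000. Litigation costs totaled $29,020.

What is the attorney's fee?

Fee base (net of costs): $785,000 − $29,020 = $755,980
First $37,000 at 36% = $13,320.00
Next $124,500 at 30% = $37,350.00
Next $111,000 at 21.5% = $23,865.00
Remaining $483,480 at 15% = $72,522.00
Fee: $13,320.00 + $37,350.00 + $23,865.00 + $72,522.00 = $147,057.00
$147,057.00 exceeds the $127,000 cap, so the fee is capped at $127,000.00.

$127,000.00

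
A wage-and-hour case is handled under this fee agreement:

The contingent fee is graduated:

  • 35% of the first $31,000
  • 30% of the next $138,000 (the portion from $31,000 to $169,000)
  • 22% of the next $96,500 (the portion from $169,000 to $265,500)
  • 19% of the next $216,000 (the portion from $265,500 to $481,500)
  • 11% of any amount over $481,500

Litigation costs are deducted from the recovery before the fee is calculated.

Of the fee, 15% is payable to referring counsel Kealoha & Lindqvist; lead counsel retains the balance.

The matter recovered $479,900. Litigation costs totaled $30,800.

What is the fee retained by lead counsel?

$92,109.40

Fee base (net of costs): $479,900 − $30,800 = $449,100
First $31,000 at 35% = $10,850.00
Next $138,000 at 30% = $41,400.00
Next $96,500 at 22% = $21,230.00
Remaining $183,600 at 19% = $34,884.00
Fee: $10,850.00 + $41,400.00 + $21,230.00 + $34,884.00 = $108,364.00
Referral share: 15% of $108,364.00 = $16,254.60; lead counsel retains $108,364.00 − $16,254.60 = $92,109.40.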